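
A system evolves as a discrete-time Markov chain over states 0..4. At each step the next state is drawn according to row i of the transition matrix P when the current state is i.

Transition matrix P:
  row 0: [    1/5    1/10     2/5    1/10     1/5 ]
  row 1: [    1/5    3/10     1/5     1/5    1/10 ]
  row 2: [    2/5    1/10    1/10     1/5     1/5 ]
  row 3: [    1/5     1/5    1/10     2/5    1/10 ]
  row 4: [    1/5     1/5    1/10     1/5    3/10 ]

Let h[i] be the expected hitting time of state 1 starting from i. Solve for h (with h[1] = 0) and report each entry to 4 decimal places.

First-step conditioning: h[1] = 0; for i ≠ 1, h[i] = 1 + Σ_k P[i][k]·h[k].
  h[0] = 1 + 1/5·h[0] + 2/5·h[2] + 1/10·h[3] + 1/5·h[4]
  h[2] = 1 + 2/5·h[0] + 1/10·h[2] + 1/5·h[3] + 1/5·h[4]
  h[3] = 1 + 1/5·h[0] + 1/10·h[2] + 2/5·h[3] + 1/10·h[4]
  h[4] = 1 + 1/5·h[0] + 1/10·h[2] + 1/5·h[3] + 3/10·h[4]
Solving the 4×4 linear system over states ≠ 1 gives exactly h = [107/15, 0, 106/15, 94/15, 94/15] (h[1] = 0 is the target).

h = [7.1333, 0.0000, 7.0667, 6.2667, 6.2667]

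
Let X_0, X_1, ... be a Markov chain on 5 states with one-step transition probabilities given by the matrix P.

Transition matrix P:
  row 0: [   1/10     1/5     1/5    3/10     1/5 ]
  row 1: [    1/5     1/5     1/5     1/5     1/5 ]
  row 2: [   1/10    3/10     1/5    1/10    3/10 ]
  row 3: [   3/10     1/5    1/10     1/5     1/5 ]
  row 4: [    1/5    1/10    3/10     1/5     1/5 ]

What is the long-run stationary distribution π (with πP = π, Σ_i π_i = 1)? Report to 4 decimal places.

π = [0.1814, 0.1982, 0.2022, 0.1979, 0.2202]

Balance equations π_j = Σ_i π_i·P[i][j]:
  π_0 = 1/10·π_0 + 1/5·π_1 + 1/10·π_2 + 3/10·π_3 + 1/5·π_4
  π_1 = 1/5·π_0 + 1/5·π_1 + 3/10·π_2 + 1/5·π_3 + 1/10·π_4
  π_2 = 1/5·π_0 + 1/5·π_1 + 1/5·π_2 + 1/10·π_3 + 3/10·π_4
  π_3 = 3/10·π_0 + 1/5·π_1 + 1/10·π_2 + 1/5·π_3 + 1/5·π_4
  normalize: π_0 + π_1 + π_2 + π_3 + π_4 = 1
Solving the linear system gives exactly π = [1936/10671, 705/3557, 2158/10671, 704/3557, 2350/10671].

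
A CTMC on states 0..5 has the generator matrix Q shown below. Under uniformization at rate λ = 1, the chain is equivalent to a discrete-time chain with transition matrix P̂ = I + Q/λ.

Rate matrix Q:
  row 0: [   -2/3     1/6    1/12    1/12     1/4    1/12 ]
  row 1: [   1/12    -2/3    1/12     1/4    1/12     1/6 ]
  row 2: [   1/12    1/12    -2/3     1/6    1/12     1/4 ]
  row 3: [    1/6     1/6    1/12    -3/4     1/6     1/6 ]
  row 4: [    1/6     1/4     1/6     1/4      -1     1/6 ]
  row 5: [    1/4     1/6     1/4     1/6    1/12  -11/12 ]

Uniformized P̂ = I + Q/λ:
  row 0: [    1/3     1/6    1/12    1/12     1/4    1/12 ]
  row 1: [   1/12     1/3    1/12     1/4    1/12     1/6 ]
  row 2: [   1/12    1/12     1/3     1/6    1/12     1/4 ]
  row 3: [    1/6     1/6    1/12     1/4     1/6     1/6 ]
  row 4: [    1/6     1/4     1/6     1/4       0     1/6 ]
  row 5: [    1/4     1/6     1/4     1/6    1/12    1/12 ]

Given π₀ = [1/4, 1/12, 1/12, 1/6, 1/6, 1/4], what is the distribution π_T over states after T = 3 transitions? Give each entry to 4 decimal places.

t=0: π = [0.2500, 0.0833, 0.0833, 0.1667, 0.1667, 0.2500]
t=1: π = [0.2153, 0.1875, 0.1597, 0.1806, 0.1250, 0.1319]
t=2: π = [0.1846, 0.1950, 0.1557, 0.1898, 0.1238, 0.1510]
t=3: π = [0.1808, 0.1965, 0.1577, 0.1937, 0.1196, 0.1517]

π = [0.1808, 0.1965, 0.1577, 0.1937, 0.1196, 0.1517]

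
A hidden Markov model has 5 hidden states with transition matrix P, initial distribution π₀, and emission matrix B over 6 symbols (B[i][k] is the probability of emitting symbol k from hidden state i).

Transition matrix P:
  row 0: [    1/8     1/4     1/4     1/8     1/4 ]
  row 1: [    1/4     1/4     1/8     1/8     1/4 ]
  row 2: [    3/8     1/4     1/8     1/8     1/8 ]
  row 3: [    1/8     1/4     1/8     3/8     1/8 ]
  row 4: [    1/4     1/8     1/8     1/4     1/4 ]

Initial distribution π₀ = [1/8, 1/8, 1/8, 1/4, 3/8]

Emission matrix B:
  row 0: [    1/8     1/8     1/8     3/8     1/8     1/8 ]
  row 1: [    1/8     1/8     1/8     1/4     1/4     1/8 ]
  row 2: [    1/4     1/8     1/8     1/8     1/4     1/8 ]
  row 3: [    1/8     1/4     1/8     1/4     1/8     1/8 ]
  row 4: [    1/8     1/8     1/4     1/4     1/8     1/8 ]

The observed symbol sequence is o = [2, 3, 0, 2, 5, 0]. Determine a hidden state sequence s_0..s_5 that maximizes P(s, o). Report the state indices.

path = [4, 0, 2, 0, 2, 0]

t=0: δ = [1.562e-02, 1.562e-02, 1.562e-02, 3.125e-02, 9.375e-02]  (obs o_0=2)
t=1: δ = [8.789e-03, 2.930e-03, 1.465e-03, 5.859e-03, 5.859e-03]  ψ = [4, 4, 4, 4, 4]  (obs o_1=3)
t=2: δ = [1.831e-04, 2.747e-04, 5.493e-04, 2.747e-04, 2.747e-04]  ψ = [4, 0, 0, 3, 0]  (obs o_2=0)
t=3: δ = [2.575e-05, 1.717e-05, 8.583e-06, 1.287e-05, 1.717e-05]  ψ = [2, 2, 2, 3, 1]  (obs o_3=2)
t=4: δ = [5.364e-07, 8.047e-07, 8.047e-07, 6.035e-07, 8.047e-07]  ψ = [1, 0, 0, 3, 0]  (obs o_4=5)
t=5: δ = [3.772e-08, 2.515e-08, 3.353e-08, 2.829e-08, 2.515e-08]  ψ = [2, 1, 0, 3, 1]  (obs o_5=0)
backtrack: best end state = 0; path = [4, 0, 2, 0, 2, 0]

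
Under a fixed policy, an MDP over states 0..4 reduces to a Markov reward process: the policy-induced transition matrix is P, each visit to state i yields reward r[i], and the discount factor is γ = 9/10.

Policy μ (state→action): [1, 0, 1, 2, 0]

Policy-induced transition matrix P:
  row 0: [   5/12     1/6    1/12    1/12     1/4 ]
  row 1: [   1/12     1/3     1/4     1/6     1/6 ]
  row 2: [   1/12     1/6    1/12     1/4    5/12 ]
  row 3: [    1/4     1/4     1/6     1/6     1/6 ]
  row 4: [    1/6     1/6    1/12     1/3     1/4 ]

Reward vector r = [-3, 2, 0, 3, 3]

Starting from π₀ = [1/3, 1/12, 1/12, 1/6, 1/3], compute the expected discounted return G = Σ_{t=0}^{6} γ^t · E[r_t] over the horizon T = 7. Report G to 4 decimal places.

t=0: π = [0.3333, 0.0833, 0.0833, 0.1667, 0.3333], E[r] = 0.6667, γ^t·E[r] = 0.666667, running G = 0.666667
t=1: π = [0.2500, 0.1944, 0.1111, 0.2014, 0.2431], E[r] = 0.9722, γ^t·E[r] = 0.875000, running G = 1.541667
t=2: π = [0.2205, 0.2159, 0.1325, 0.1956, 0.2355], E[r] = 1.0637, γ^t·E[r] = 0.861563, running G = 2.403229
t=3: π = [0.2091, 0.2189, 0.1356, 0.1986, 0.2378], E[r] = 1.1199, γ^t·E[r] = 0.816398, running G = 3.219628
t=4: π = [0.2059, 0.2197, 0.1364, 0.2002, 0.2378], E[r] = 1.1356, γ^t·E[r] = 0.745047, running G = 3.964675
t=5: π = [0.2052, 0.2200, 0.1366, 0.2005, 0.2377], E[r] = 1.1392, γ^t·E[r] = 0.672677, running G = 4.637352
t=6: π = [0.2049, 0.2200, 0.1367, 0.2006, 0.2377], E[r] = 1.1402, γ^t·E[r] = 0.605930, running G = 5.243282

G = 5.2433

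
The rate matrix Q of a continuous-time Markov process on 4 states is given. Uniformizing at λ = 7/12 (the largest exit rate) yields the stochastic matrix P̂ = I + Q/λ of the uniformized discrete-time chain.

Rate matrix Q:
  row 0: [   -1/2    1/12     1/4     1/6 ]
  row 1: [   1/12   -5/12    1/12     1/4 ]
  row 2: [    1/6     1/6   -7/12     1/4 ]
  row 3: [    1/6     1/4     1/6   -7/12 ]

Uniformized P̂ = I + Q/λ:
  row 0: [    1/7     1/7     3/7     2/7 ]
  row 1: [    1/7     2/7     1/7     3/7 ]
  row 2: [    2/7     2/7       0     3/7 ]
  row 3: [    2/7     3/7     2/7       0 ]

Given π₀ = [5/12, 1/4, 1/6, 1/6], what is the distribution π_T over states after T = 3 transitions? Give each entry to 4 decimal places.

π = [0.2109, 0.2930, 0.2167, 0.2794]

t=0: π = [0.4167, 0.2500, 0.1667, 0.1667]
t=1: π = [0.1905, 0.2500, 0.2619, 0.2976]
t=2: π = [0.2228, 0.3010, 0.2024, 0.2738]
t=3: π = [0.2109, 0.2930, 0.2167, 0.2794]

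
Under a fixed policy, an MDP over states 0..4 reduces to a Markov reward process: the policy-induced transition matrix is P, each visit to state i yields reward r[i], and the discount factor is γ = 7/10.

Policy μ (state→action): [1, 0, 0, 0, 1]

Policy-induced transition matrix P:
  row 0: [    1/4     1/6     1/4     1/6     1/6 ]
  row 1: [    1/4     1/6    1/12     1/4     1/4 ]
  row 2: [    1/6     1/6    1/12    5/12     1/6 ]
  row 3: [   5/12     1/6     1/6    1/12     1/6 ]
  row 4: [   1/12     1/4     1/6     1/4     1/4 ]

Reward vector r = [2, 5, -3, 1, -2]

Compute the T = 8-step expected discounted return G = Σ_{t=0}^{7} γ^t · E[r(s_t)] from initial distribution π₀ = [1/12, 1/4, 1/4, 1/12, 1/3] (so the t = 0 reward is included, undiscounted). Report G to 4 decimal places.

G = 1.7187

t=0: π = [0.0833, 0.2500, 0.2500, 0.0833, 0.3333], E[r] = 0.0833, γ^t·E[r] = 0.083333, running G = 0.083333
t=1: π = [0.1875, 0.1944, 0.1319, 0.2708, 0.2153], E[r] = 0.7917, γ^t·E[r] = 0.554167, running G = 0.637500
t=2: π = [0.2483, 0.1846, 0.1551, 0.2112, 0.2008], E[r] = 0.7639, γ^t·E[r] = 0.374306, running G = 1.011806
t=3: π = [0.2388, 0.1834, 0.1590, 0.2200, 0.1988], E[r] = 0.7399, γ^t·E[r] = 0.253776, running G = 1.265582
t=4: π = [0.2403, 0.1832, 0.1580, 0.2199, 0.1985], E[r] = 0.7455, γ^t·E[r] = 0.179003, running G = 1.444585
t=5: π = [0.2404, 0.1832, 0.1583, 0.2197, 0.1985], E[r] = 0.7448, γ^t·E[r] = 0.125179, running G = 1.569763
t=6: π = [0.2403, 0.1832, 0.1582, 0.2197, 0.1985], E[r] = 0.7448, γ^t·E[r] = 0.087621, running G = 1.657384
t=7: π = [0.2404, 0.1832, 0.1582, 0.2197, 0.1985], E[r] = 0.7448, γ^t·E[r] = 0.061337, running G = 1.718722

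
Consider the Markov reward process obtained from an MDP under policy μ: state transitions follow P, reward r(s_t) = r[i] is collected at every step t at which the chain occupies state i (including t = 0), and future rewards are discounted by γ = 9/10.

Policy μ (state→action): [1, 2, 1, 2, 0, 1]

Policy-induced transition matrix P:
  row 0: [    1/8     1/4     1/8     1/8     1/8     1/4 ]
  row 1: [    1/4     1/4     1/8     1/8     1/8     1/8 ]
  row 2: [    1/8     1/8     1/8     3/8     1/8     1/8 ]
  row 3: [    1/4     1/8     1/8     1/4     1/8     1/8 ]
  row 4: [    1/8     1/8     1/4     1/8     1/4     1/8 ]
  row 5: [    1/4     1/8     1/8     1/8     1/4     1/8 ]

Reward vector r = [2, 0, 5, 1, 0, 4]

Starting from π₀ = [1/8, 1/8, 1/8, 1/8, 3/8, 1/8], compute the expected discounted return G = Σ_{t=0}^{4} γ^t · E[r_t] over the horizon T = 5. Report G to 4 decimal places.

G = 7.3768

t=0: π = [0.1250, 0.1250, 0.1250, 0.1250, 0.3750, 0.1250], E[r] = 1.5000, γ^t·E[r] = 1.500000, running G = 1.500000
t=1: π = [0.1719, 0.1563, 0.1719, 0.1719, 0.1875, 0.1406], E[r] = 1.9375, γ^t·E[r] = 1.743750, running G = 3.243750
t=2: π = [0.1836, 0.1660, 0.1484, 0.1895, 0.1660, 0.1465], E[r] = 1.8848, γ^t·E[r] = 1.526660, running G = 4.770410
t=3: π = [0.1877, 0.1687, 0.1458, 0.1858, 0.1641, 0.1479], E[r] = 1.8818, γ^t·E[r] = 1.371858, running G = 6.142269
t=4: π = [0.1878, 0.1696, 0.1455, 0.1847, 0.1640, 0.1485], E[r] = 1.8817, γ^t·E[r] = 1.234572, running G = 7.376841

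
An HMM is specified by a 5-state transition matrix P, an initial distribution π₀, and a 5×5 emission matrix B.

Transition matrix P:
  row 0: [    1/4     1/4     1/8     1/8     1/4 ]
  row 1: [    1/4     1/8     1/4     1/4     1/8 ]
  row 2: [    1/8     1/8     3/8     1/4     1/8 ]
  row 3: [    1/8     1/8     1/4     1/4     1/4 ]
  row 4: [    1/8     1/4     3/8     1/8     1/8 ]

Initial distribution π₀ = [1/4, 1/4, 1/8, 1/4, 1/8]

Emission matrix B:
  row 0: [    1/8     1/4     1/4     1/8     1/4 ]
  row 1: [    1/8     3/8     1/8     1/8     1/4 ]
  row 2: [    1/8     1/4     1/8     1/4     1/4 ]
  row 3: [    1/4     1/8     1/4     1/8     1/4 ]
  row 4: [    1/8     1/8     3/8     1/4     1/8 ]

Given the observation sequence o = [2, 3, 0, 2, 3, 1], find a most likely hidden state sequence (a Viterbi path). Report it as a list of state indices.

t=0: δ = [6.250e-02, 3.125e-02, 1.562e-02, 6.250e-02, 4.688e-02]  (obs o_0=2)
t=1: δ = [1.953e-03, 1.953e-03, 4.395e-03, 1.953e-03, 3.906e-03]  ψ = [0, 0, 4, 3, 0]  (obs o_1=3)
t=2: δ = [6.866e-05, 1.221e-04, 2.060e-04, 2.747e-04, 6.866e-05]  ψ = [2, 4, 2, 2, 2]  (obs o_2=0)
t=3: δ = [8.583e-06, 4.292e-06, 9.656e-06, 1.717e-05, 2.575e-05]  ψ = [3, 3, 2, 3, 3]  (obs o_3=2)
t=4: δ = [4.023e-07, 8.047e-07, 2.414e-06, 5.364e-07, 1.073e-06]  ψ = [4, 4, 4, 3, 3]  (obs o_4=3)
t=5: δ = [7.544e-08, 1.132e-07, 2.263e-07, 7.544e-08, 3.772e-08]  ψ = [2, 2, 2, 2, 2]  (obs o_5=1)
backtrack: best end state = 2; path = [4, 2, 3, 4, 2, 2]

path = [4, 2, 3, 4, 2, 2]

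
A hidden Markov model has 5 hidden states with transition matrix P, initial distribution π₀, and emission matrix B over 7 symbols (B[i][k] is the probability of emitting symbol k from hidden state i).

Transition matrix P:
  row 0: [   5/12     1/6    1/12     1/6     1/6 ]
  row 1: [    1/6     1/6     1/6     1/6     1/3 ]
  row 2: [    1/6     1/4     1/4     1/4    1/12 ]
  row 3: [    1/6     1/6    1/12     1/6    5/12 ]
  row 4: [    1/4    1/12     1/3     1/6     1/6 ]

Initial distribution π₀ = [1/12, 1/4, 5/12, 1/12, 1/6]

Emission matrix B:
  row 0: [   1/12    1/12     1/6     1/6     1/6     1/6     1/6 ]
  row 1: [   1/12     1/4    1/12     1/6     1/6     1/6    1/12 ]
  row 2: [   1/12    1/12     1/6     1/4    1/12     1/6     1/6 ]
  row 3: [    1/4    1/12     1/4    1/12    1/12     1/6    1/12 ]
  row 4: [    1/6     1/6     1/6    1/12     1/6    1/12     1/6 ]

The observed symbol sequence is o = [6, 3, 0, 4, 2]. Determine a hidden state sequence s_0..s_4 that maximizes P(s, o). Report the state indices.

t=0: δ = [1.389e-02, 2.083e-02, 6.944e-02, 6.944e-03, 2.778e-02]  (obs o_0=6)
t=1: δ = [1.929e-03, 2.894e-03, 4.340e-03, 1.447e-03, 5.787e-04]  ψ = [2, 2, 2, 2, 1]  (obs o_1=3)
t=2: δ = [6.698e-05, 9.042e-05, 9.042e-05, 2.713e-04, 1.608e-04]  ψ = [0, 2, 2, 2, 1]  (obs o_2=0)
t=3: δ = [7.535e-06, 7.535e-06, 4.465e-06, 3.768e-06, 1.884e-05]  ψ = [3, 3, 4, 3, 3]  (obs o_3=4)
t=4: δ = [7.849e-07, 1.308e-07, 1.047e-06, 7.849e-07, 5.233e-07]  ψ = [4, 4, 4, 4, 4]  (obs o_4=2)
backtrack: best end state = 2; path = [2, 2, 3, 4, 2]

path = [2, 2, 3, 4, 2]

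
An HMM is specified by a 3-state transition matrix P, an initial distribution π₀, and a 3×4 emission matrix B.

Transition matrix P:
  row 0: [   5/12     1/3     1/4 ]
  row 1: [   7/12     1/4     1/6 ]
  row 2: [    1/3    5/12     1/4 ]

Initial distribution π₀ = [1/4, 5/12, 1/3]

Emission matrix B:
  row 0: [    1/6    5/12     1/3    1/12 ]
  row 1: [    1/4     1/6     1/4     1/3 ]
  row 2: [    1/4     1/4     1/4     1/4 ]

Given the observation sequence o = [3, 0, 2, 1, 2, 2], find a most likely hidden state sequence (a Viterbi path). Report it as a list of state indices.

t=0: δ = [2.083e-02, 1.389e-01, 8.333e-02]  (obs o_0=3)
t=1: δ = [1.350e-02, 8.681e-03, 5.787e-03]  ψ = [1, 1, 1]  (obs o_1=0)
t=2: δ = [1.875e-03, 1.125e-03, 8.439e-04]  ψ = [0, 0, 0]  (obs o_2=2)
t=3: δ = [3.256e-04, 1.042e-04, 1.172e-04]  ψ = [0, 0, 0]  (obs o_3=1)
t=4: δ = [4.522e-05, 2.713e-05, 2.035e-05]  ψ = [0, 0, 0]  (obs o_4=2)
t=5: δ = [6.281e-06, 3.768e-06, 2.826e-06]  ψ = [0, 0, 0]  (obs o_5=2)
backtrack: best end state = 0; path = [1, 0, 0, 0, 0, 0]

path = [1, 0, 0, 0, 0, 0]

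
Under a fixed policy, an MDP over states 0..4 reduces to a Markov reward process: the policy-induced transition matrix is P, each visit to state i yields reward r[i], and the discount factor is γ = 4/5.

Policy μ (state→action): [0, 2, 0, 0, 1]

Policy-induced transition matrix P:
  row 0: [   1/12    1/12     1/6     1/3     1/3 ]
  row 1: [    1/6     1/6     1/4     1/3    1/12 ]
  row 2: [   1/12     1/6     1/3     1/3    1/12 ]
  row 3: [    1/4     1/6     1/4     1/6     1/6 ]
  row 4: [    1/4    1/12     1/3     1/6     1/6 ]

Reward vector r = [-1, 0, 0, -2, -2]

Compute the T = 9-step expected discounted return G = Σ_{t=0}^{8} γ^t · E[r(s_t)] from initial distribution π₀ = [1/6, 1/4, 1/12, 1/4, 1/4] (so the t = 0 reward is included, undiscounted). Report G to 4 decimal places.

t=0: π = [0.1667, 0.2500, 0.0833, 0.2500, 0.2500], E[r] = -1.1667, γ^t·E[r] = -1.166667, running G = -1.166667
t=1: π = [0.1875, 0.1319, 0.2639, 0.2500, 0.1667], E[r] = -1.0208, γ^t·E[r] = -0.816667, running G = -1.983333
t=2: π = [0.1638, 0.1372, 0.2703, 0.2639, 0.1649], E[r] = -1.0214, γ^t·E[r] = -0.653704, running G = -2.637037
t=3: π = [0.1662, 0.1393, 0.2726, 0.2619, 0.1600], E[r] = -1.0100, γ^t·E[r] = -0.517111, running G = -3.154148
t=4: π = [0.1653, 0.1395, 0.2722, 0.2630, 0.1600], E[r] = -1.0114, γ^t·E[r] = -0.414265, running G = -3.568413
t=5: π = [0.1655, 0.1396, 0.2722, 0.2628, 0.1599], E[r] = -1.0109, γ^t·E[r] = -0.331257, running G = -3.899670
t=6: π = [0.1654, 0.1396, 0.2722, 0.2629, 0.1599], E[r] = -1.0110, γ^t·E[r] = -0.265036, running G = -4.164706
t=7: π = [0.1654, 0.1396, 0.2722, 0.2629, 0.1599], E[r] = -1.0110, γ^t·E[r] = -0.212023, running G = -4.376729
t=8: π = [0.1654, 0.1396, 0.2722, 0.2629, 0.1599], E[r] = -1.0110, γ^t·E[r] = -0.169620, running G = -4.546348

G = -4.5463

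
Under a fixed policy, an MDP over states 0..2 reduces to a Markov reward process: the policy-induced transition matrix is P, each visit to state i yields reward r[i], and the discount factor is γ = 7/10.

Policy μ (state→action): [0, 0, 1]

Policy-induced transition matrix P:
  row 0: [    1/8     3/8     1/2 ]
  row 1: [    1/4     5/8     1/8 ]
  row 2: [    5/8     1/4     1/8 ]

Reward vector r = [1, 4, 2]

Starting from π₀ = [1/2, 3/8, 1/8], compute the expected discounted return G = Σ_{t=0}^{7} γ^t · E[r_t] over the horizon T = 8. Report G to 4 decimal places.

t=0: π = [0.5000, 0.3750, 0.1250], E[r] = 2.2500, γ^t·E[r] = 2.250000, running G = 2.250000
t=1: π = [0.2344, 0.4531, 0.3125], E[r] = 2.6719, γ^t·E[r] = 1.870313, running G = 4.120313
t=2: π = [0.3379, 0.4492, 0.2129], E[r] = 2.5605, γ^t·E[r] = 1.254668, running G = 5.374980
t=3: π = [0.2876, 0.4607, 0.2517], E[r] = 2.6338, γ^t·E[r] = 0.903390, running G = 6.278370
t=4: π = [0.3084, 0.4587, 0.2328], E[r] = 2.6090, γ^t·E[r] = 0.626416, running G = 6.904786
t=5: π = [0.2988, 0.4606, 0.2407], E[r] = 2.6224, γ^t·E[r] = 0.440743, running G = 7.345529
t=6: π = [0.3029, 0.4601, 0.2370], E[r] = 2.6172, γ^t·E[r] = 0.307913, running G = 7.653442
t=7: π = [0.3010, 0.4604, 0.2386], E[r] = 2.6197, γ^t·E[r] = 0.215747, running G = 7.869189

G = 7.8692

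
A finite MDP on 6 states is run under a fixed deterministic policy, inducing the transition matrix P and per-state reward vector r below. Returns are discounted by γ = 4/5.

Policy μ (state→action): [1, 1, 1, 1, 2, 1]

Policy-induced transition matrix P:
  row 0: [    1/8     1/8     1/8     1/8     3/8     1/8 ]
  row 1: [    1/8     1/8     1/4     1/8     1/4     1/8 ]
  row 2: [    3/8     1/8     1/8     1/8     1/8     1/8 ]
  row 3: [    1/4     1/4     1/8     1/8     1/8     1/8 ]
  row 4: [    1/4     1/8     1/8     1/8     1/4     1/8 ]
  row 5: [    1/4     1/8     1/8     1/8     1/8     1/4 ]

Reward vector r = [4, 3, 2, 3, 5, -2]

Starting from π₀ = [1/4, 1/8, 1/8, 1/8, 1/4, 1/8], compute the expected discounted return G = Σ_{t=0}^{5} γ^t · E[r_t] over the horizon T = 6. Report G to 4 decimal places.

G = 10.6013

t=0: π = [0.2500, 0.1250, 0.1250, 0.1250, 0.2500, 0.1250], E[r] = 3.0000, γ^t·E[r] = 3.000000, running G = 3.000000
t=1: π = [0.2188, 0.1406, 0.1406, 0.1250, 0.2344, 0.1406], E[r] = 2.8438, γ^t·E[r] = 2.275000, running G = 5.275000
t=2: π = [0.2227, 0.1406, 0.1426, 0.1250, 0.2266, 0.1426], E[r] = 2.8203, γ^t·E[r] = 1.805000, running G = 7.080000
t=3: π = [0.2224, 0.1406, 0.1426, 0.1250, 0.2266, 0.1428], E[r] = 2.8188, γ^t·E[r] = 1.443250, running G = 8.523250
t=4: π = [0.2224, 0.1406, 0.1426, 0.1250, 0.2265, 0.1429], E[r] = 2.8186, γ^t·E[r] = 1.154500, running G = 9.677750
t=5: π = [0.2224, 0.1406, 0.1426, 0.1250, 0.2265, 0.1429], E[r] = 2.8186, γ^t·E[r] = 0.923593, running G = 10.601343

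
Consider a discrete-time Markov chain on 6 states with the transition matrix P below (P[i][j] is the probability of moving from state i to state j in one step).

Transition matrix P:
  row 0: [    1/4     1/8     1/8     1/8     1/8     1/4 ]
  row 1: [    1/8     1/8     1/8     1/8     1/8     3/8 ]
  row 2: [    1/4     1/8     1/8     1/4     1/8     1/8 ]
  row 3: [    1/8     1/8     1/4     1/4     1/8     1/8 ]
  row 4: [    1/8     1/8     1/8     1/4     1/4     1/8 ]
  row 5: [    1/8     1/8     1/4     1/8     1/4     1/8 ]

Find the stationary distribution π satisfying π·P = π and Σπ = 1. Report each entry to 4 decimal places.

Balance equations π_j = Σ_i π_i·P[i][j]:
  π_0 = 1/4·π_0 + 1/8·π_1 + 1/4·π_2 + 1/8·π_3 + 1/8·π_4 + 1/8·π_5
  π_1 = 1/8·π_0 + 1/8·π_1 + 1/8·π_2 + 1/8·π_3 + 1/8·π_4 + 1/8·π_5
  π_2 = 1/8·π_0 + 1/8·π_1 + 1/8·π_2 + 1/4·π_3 + 1/8·π_4 + 1/4·π_5
  π_3 = 1/8·π_0 + 1/8·π_1 + 1/4·π_2 + 1/4·π_3 + 1/4·π_4 + 1/8·π_5
  π_4 = 1/8·π_0 + 1/8·π_1 + 1/8·π_2 + 1/8·π_3 + 1/4·π_4 + 1/4·π_5
  normalize: π_0 + π_1 + π_2 + π_3 + π_4 + π_5 = 1
Solving the linear system gives exactly π = [2399/14340, 1/8, 2453/14340, 1829/9560, 4823/28680, 5081/28680].

π = [0.1673, 0.1250, 0.1711, 0.1913, 0.1682, 0.1772]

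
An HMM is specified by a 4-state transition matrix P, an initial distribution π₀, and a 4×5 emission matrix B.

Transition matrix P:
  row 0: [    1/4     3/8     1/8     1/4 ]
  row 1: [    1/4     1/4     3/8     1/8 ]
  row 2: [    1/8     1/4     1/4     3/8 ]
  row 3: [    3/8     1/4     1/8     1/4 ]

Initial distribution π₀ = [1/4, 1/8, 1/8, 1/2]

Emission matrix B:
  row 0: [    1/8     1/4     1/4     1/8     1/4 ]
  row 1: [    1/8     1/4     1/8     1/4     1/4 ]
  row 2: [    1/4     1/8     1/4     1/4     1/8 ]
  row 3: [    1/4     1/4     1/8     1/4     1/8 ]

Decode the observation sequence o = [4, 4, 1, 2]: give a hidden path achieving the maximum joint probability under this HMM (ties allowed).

path = [3, 0, 1, 2]

t=0: δ = [6.250e-02, 3.125e-02, 1.562e-02, 6.250e-02]  (obs o_0=4)
t=1: δ = [5.859e-03, 5.859e-03, 1.465e-03, 1.953e-03]  ψ = [3, 0, 1, 0]  (obs o_1=4)
t=2: δ = [3.662e-04, 5.493e-04, 2.747e-04, 3.662e-04]  ψ = [0, 0, 1, 0]  (obs o_2=1)
t=3: δ = [3.433e-05, 1.717e-05, 5.150e-05, 1.287e-05]  ψ = [1, 0, 1, 2]  (obs o_3=2)
backtrack: best end state = 2; path = [3, 0, 1, 2]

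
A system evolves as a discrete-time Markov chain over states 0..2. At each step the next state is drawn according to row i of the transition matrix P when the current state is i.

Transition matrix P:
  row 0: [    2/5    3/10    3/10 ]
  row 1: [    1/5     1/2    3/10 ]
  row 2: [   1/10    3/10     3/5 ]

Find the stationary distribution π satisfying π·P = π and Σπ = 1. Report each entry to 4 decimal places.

π = [0.1964, 0.3750, 0.4286]

Balance equations π_j = Σ_i π_i·P[i][j]:
  π_0 = 2/5·π_0 + 1/5·π_1 + 1/10·π_2
  π_1 = 3/10·π_0 + 1/2·π_1 + 3/10·π_2
  normalize: π_0 + π_1 + π_2 = 1
Solving the linear system gives exactly π = [11/56, 3/8, 3/7].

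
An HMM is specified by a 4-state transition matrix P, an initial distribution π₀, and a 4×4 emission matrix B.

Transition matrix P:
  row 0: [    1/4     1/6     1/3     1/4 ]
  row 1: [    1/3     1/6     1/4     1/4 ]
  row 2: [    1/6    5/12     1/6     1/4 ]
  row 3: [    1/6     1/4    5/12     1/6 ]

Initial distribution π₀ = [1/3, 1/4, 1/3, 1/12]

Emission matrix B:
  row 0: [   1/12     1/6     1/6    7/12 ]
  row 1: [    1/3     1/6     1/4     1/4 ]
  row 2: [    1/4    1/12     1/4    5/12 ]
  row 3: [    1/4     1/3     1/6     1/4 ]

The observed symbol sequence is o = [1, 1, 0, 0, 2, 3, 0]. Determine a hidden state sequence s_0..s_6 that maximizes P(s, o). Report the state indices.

path = [0, 3, 2, 1, 0, 2, 1]

t=0: δ = [5.556e-02, 4.167e-02, 2.778e-02, 2.778e-02]  (obs o_0=1)
t=1: δ = [2.315e-03, 1.929e-03, 1.543e-03, 4.630e-03]  ψ = [0, 2, 0, 0]  (obs o_1=1)
t=2: δ = [6.430e-05, 3.858e-04, 4.823e-04, 1.929e-04]  ψ = [3, 3, 3, 3]  (obs o_2=0)
t=3: δ = [1.072e-05, 6.698e-05, 2.411e-05, 3.014e-05]  ψ = [1, 2, 1, 2]  (obs o_3=0)
t=4: δ = [3.721e-06, 2.791e-06, 4.186e-06, 2.791e-06]  ψ = [1, 1, 1, 1]  (obs o_4=2)
t=5: δ = [5.427e-07, 4.361e-07, 5.168e-07, 2.616e-07]  ψ = [0, 2, 0, 2]  (obs o_5=3)
t=6: δ = [1.211e-08, 7.178e-08, 4.522e-08, 3.392e-08]  ψ = [1, 2, 0, 0]  (obs o_6=0)
backtrack: best end state = 1; path = [0, 3, 2, 1, 0, 2, 1]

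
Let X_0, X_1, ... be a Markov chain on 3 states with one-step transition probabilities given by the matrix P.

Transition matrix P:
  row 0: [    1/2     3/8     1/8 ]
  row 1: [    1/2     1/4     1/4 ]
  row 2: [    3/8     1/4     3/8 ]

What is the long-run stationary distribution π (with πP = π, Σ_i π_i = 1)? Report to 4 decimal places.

Balance equations π_j = Σ_i π_i·P[i][j]:
  π_0 = 1/2·π_0 + 1/2·π_1 + 3/8·π_2
  π_1 = 3/8·π_0 + 1/4·π_1 + 1/4·π_2
  normalize: π_0 + π_1 + π_2 = 1
Solving the linear system gives exactly π = [26/55, 17/55, 12/55].

π = [0.4727, 0.3091, 0.2182]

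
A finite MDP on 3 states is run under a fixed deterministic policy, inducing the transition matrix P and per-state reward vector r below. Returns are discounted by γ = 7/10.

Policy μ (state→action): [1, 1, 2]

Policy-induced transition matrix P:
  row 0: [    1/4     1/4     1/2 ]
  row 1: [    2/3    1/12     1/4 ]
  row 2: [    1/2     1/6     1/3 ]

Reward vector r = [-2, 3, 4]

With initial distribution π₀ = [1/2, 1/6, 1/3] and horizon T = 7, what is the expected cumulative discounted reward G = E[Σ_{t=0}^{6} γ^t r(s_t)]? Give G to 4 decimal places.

G = 3.5079

t=0: π = [0.5000, 0.1667, 0.3333], E[r] = 0.8333, γ^t·E[r] = 0.833333, running G = 0.833333
t=1: π = [0.4028, 0.1944, 0.4028], E[r] = 1.3889, γ^t·E[r] = 0.972222, running G = 1.805556
t=2: π = [0.4317, 0.1840, 0.3843], E[r] = 1.2257, γ^t·E[r] = 0.600590, running G = 2.406146
t=3: π = [0.4227, 0.1873, 0.3899], E[r] = 1.2762, γ^t·E[r] = 0.437748, running G = 2.843894
t=4: π = [0.4255, 0.1863, 0.3882], E[r] = 1.2605, γ^t·E[r] = 0.302651, running G = 3.146545
t=5: π = [0.4247, 0.1866, 0.3887], E[r] = 1.2654, γ^t·E[r] = 0.212677, running G = 3.359223
t=6: π = [0.4249, 0.1865, 0.3886], E[r] = 1.2639, γ^t·E[r] = 0.148695, running G = 3.507918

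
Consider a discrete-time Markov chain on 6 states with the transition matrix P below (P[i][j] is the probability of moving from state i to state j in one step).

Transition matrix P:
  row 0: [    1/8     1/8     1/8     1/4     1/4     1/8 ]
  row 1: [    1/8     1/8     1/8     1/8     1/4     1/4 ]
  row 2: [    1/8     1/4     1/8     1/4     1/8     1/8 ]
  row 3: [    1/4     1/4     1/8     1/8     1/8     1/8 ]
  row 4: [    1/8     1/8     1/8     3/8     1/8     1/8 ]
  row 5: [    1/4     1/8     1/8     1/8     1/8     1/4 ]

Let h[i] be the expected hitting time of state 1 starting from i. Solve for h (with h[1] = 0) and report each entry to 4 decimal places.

First-step conditioning: h[1] = 0; for i ≠ 1, h[i] = 1 + Σ_k P[i][k]·h[k].
  h[0] = 1 + 1/8·h[0] + 1/8·h[2] + 1/4·h[3] + 1/4·h[4] + 1/8·h[5]
  h[2] = 1 + 1/8·h[0] + 1/8·h[2] + 1/4·h[3] + 1/8·h[4] + 1/8·h[5]
  h[3] = 1 + 1/4·h[0] + 1/8·h[2] + 1/8·h[3] + 1/8·h[4] + 1/8·h[5]
  h[4] = 1 + 1/8·h[0] + 1/8·h[2] + 3/8·h[3] + 1/8·h[4] + 1/8·h[5]
  h[5] = 1 + 1/4·h[0] + 1/8·h[2] + 1/8·h[3] + 1/8·h[4] + 1/4·h[5]
Solving the 5×5 linear system over states ≠ 1 gives exactly h = [36736/6199, 0, 32200/6199, 32704/6199, 36288/6199, 37376/6199] (h[1] = 0 is the target).

h = [5.9261, 0.0000, 5.1944, 5.2757, 5.8538, 6.0294]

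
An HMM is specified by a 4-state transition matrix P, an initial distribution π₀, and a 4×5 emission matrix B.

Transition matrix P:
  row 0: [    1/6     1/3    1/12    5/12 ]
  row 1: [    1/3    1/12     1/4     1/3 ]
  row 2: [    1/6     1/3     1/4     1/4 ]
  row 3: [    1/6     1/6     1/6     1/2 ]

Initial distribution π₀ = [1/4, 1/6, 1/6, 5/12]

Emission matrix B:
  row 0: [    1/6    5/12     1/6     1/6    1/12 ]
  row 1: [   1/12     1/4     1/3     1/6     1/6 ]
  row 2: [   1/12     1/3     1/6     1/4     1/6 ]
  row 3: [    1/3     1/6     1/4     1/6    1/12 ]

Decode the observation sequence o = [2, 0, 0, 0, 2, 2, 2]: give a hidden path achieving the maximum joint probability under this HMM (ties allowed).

path = [3, 3, 3, 3, 3, 3, 3]

t=0: δ = [4.167e-02, 5.556e-02, 2.778e-02, 1.042e-01]  (obs o_0=2)
t=1: δ = [3.086e-03, 1.447e-03, 1.447e-03, 1.736e-02]  ψ = [1, 3, 3, 3]  (obs o_1=0)
t=2: δ = [4.823e-04, 2.411e-04, 2.411e-04, 2.894e-03]  ψ = [3, 3, 3, 3]  (obs o_2=0)
t=3: δ = [8.038e-05, 4.019e-05, 4.019e-05, 4.823e-04]  ψ = [3, 3, 3, 3]  (obs o_3=0)
t=4: δ = [1.340e-05, 2.679e-05, 1.340e-05, 6.028e-05]  ψ = [3, 3, 3, 3]  (obs o_4=2)
t=5: δ = [1.674e-06, 3.349e-06, 1.674e-06, 7.535e-06]  ψ = [3, 3, 3, 3]  (obs o_5=2)
t=6: δ = [2.093e-07, 4.186e-07, 2.093e-07, 9.419e-07]  ψ = [3, 3, 3, 3]  (obs o_6=2)
backtrack: best end state = 3; path = [3, 3, 3, 3, 3, 3, 3]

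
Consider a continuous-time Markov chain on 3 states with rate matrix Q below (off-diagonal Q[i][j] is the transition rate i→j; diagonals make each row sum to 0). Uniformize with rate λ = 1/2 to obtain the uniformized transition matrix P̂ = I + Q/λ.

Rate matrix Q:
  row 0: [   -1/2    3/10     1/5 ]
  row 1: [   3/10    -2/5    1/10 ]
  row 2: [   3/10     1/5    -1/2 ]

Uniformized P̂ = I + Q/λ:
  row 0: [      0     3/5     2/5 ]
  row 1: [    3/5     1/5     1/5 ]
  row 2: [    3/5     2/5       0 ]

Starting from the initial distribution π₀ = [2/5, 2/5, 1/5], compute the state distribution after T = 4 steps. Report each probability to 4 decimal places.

t=0: π = [0.4000, 0.4000, 0.2000]
t=1: π = [0.3600, 0.4000, 0.2400]
t=2: π = [0.3840, 0.3920, 0.2240]
t=3: π = [0.3696, 0.3984, 0.2320]
t=4: π = [0.3782, 0.3942, 0.2275]

π = [0.3782, 0.3942, 0.2275]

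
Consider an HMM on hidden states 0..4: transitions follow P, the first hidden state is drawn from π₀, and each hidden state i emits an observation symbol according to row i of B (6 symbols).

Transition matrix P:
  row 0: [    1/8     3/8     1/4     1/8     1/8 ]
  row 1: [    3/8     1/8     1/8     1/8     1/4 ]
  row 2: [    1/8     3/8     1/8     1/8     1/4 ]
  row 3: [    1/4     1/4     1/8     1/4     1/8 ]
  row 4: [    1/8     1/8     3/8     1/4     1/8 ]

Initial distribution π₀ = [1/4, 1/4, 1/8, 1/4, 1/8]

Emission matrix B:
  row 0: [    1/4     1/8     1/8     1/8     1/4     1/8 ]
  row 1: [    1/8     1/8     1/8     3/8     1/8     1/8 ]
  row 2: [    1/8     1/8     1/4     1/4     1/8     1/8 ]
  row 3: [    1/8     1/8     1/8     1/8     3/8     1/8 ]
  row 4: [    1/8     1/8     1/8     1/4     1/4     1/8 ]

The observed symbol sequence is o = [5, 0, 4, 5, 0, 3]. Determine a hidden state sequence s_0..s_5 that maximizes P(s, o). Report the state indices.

path = [0, 1, 0, 1, 0, 1]

t=0: δ = [3.125e-02, 3.125e-02, 1.562e-02, 3.125e-02, 1.562e-02]  (obs o_0=5)
t=1: δ = [2.930e-03, 1.465e-03, 9.766e-04, 9.766e-04, 9.766e-04]  ψ = [1, 0, 0, 3, 1]  (obs o_1=0)
t=2: δ = [1.373e-04, 1.373e-04, 9.155e-05, 1.373e-04, 9.155e-05]  ψ = [1, 0, 0, 0, 0]  (obs o_2=4)
t=3: δ = [6.437e-06, 6.437e-06, 4.292e-06, 4.292e-06, 4.292e-06]  ψ = [1, 0, 0, 3, 1]  (obs o_3=5)
t=4: δ = [6.035e-07, 3.017e-07, 2.012e-07, 1.341e-07, 2.012e-07]  ψ = [1, 0, 0, 3, 1]  (obs o_4=0)
t=5: δ = [1.414e-08, 8.487e-08, 3.772e-08, 9.430e-09, 1.886e-08]  ψ = [1, 0, 0, 0, 0]  (obs o_5=3)
backtrack: best end state = 1; path = [0, 1, 0, 1, 0, 1]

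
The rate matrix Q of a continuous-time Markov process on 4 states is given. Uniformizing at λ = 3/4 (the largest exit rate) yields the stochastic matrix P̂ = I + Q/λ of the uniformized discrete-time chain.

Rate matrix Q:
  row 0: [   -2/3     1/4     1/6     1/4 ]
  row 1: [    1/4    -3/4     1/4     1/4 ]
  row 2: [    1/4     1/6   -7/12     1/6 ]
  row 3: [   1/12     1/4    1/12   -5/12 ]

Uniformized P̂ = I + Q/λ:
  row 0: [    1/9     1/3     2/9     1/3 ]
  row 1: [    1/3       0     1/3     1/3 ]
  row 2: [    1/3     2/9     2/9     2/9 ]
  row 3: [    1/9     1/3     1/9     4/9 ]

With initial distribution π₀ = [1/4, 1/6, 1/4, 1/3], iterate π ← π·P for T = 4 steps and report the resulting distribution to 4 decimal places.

t=0: π = [0.2500, 0.1667, 0.2500, 0.3333]
t=1: π = [0.2037, 0.2500, 0.2037, 0.3426]
t=2: π = [0.2119, 0.2274, 0.2119, 0.3488]
t=3: π = [0.2087, 0.2340, 0.2087, 0.3485]
t=4: π = [0.2095, 0.2321, 0.2095, 0.3489]

π = [0.2095, 0.2321, 0.2095, 0.3489]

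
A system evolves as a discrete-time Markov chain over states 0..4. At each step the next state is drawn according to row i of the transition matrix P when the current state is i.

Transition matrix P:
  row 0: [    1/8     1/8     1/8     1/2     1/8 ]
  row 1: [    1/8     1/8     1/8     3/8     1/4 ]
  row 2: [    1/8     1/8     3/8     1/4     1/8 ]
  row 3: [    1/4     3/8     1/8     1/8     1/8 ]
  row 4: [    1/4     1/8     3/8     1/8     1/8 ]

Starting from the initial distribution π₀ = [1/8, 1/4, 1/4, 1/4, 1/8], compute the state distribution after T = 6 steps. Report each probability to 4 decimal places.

π = [0.1769, 0.1916, 0.2163, 0.2662, 0.1489]

t=0: π = [0.1250, 0.2500, 0.2500, 0.2500, 0.1250]
t=1: π = [0.1719, 0.1875, 0.2188, 0.2656, 0.1563]
t=2: π = [0.1777, 0.1914, 0.2188, 0.2637, 0.1484]
t=3: π = [0.1765, 0.1909, 0.2168, 0.2668, 0.1489]
t=4: π = [0.1770, 0.1917, 0.2164, 0.2660, 0.1489]
t=5: π = [0.1769, 0.1915, 0.2163, 0.2663, 0.1490]
t=6: π = [0.1769, 0.1916, 0.2163, 0.2662, 0.1489]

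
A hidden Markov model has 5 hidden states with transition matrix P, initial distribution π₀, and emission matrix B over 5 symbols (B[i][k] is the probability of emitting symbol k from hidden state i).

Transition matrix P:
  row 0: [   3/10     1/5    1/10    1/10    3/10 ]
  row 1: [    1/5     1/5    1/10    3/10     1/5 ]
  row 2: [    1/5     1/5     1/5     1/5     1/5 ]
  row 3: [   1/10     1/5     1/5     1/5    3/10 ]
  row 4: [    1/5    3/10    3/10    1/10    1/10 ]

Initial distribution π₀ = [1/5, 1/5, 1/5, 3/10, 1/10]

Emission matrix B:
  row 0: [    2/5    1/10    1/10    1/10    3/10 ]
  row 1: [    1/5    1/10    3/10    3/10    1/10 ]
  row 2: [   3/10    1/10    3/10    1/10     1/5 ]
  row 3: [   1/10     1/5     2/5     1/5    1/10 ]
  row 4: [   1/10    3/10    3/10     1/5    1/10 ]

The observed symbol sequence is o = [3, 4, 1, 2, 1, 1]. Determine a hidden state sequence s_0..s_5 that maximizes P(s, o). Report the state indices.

t=0: δ = [2.000e-02, 6.000e-02, 2.000e-02, 6.000e-02, 2.000e-02]  (obs o_0=3)
t=1: δ = [3.600e-03, 1.200e-03, 2.400e-03, 1.800e-03, 1.800e-03]  ψ = [1, 1, 3, 1, 3]  (obs o_1=4)
t=2: δ = [1.080e-04, 7.200e-05, 5.400e-05, 9.600e-05, 3.240e-04]  ψ = [0, 0, 4, 2, 0]  (obs o_2=1)
t=3: δ = [6.480e-06, 2.916e-05, 2.916e-05, 1.296e-05, 9.720e-06]  ψ = [4, 4, 4, 4, 0]  (obs o_3=2)
t=4: δ = [5.832e-07, 5.832e-07, 5.832e-07, 1.750e-06, 1.750e-06]  ψ = [1, 1, 2, 1, 1]  (obs o_4=1)
t=5: δ = [3.499e-08, 5.249e-08, 5.249e-08, 6.998e-08, 1.575e-07]  ψ = [4, 4, 4, 3, 3]  (obs o_5=1)
backtrack: best end state = 4; path = [1, 0, 4, 1, 3, 4]

path = [1, 0, 4, 1, 3, 4]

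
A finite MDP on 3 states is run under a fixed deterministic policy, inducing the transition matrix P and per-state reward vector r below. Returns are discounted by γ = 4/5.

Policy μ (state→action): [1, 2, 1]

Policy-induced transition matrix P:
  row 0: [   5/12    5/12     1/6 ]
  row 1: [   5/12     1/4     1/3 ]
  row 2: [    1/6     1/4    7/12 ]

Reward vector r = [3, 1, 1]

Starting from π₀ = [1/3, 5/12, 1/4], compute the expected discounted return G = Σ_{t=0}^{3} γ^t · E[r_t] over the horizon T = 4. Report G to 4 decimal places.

G = 4.9444

t=0: π = [0.3333, 0.4167, 0.2500], E[r] = 1.6667, γ^t·E[r] = 1.666667, running G = 1.666667
t=1: π = [0.3542, 0.3056, 0.3403], E[r] = 1.7083, γ^t·E[r] = 1.366667, running G = 3.033333
t=2: π = [0.3316, 0.3090, 0.3594], E[r] = 1.6632, γ^t·E[r] = 1.064444, running G = 4.097778
t=3: π = [0.3268, 0.3053, 0.3679], E[r] = 1.6536, γ^t·E[r] = 0.846667, running G = 4.944444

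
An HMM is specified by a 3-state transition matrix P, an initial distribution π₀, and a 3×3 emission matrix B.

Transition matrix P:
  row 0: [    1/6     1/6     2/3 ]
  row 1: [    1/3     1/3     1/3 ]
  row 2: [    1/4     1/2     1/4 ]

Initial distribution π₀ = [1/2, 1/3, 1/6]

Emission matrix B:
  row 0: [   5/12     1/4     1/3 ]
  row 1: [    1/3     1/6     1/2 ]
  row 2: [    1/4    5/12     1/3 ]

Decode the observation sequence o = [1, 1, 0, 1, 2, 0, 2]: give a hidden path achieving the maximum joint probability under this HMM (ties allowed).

path = [0, 2, 0, 2, 1, 0, 2]

t=0: δ = [1.250e-01, 5.556e-02, 6.944e-02]  (obs o_0=1)
t=1: δ = [5.208e-03, 5.787e-03, 3.472e-02]  ψ = [0, 2, 0]  (obs o_1=1)
t=2: δ = [3.617e-03, 5.787e-03, 2.170e-03]  ψ = [2, 2, 2]  (obs o_2=0)
t=3: δ = [4.823e-04, 3.215e-04, 1.005e-03]  ψ = [1, 1, 0]  (obs o_3=1)
t=4: δ = [8.372e-05, 2.512e-04, 1.072e-04]  ψ = [2, 2, 0]  (obs o_4=2)
t=5: δ = [3.489e-05, 2.791e-05, 2.093e-05]  ψ = [1, 1, 1]  (obs o_5=0)
t=6: δ = [3.101e-06, 5.233e-06, 7.752e-06]  ψ = [1, 2, 0]  (obs o_6=2)
backtrack: best end state = 2; path = [0, 2, 0, 2, 1, 0, 2]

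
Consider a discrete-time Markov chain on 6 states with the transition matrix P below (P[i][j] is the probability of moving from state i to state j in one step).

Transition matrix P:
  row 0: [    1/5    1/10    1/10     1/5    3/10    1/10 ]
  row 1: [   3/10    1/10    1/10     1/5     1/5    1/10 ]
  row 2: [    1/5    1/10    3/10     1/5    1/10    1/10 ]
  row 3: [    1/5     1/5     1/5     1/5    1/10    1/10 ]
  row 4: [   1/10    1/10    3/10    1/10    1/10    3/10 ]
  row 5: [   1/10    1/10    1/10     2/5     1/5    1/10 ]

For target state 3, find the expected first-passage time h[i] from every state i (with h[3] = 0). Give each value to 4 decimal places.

First-step conditioning: h[3] = 0; for i ≠ 3, h[i] = 1 + Σ_k P[i][k]·h[k].
  h[0] = 1 + 1/5·h[0] + 1/10·h[1] + 1/10·h[2] + 3/10·h[4] + 1/10·h[5]
  h[1] = 1 + 3/10·h[0] + 1/10·h[1] + 1/10·h[2] + 1/5·h[4] + 1/10·h[5]
  h[2] = 1 + 1/5·h[0] + 1/10·h[1] + 3/10·h[2] + 1/10·h[4] + 1/10·h[5]
  h[4] = 1 + 1/10·h[0] + 1/10·h[1] + 3/10·h[2] + 1/10·h[4] + 3/10·h[5]
  h[5] = 1 + 1/10·h[0] + 1/10·h[1] + 1/10·h[2] + 1/5·h[4] + 1/10·h[5]
Solving the 5×5 linear system over states ≠ 3 gives exactly h = [12700/2641, 12640/2641, 12550/2641, 0, 700/139, 10100/2641] (h[3] = 0 is the target).

h = [4.8088, 4.7861, 4.7520, 0.0000, 5.0360, 3.8243]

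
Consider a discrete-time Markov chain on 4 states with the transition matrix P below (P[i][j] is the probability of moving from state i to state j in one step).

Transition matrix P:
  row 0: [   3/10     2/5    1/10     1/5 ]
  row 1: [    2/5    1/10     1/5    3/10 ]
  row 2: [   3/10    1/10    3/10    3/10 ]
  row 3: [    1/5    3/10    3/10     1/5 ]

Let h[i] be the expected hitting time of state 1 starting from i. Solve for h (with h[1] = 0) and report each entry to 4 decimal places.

First-step conditioning: h[1] = 0; for i ≠ 1, h[i] = 1 + Σ_k P[i][k]·h[k].
  h[0] = 1 + 3/10·h[0] + 1/10·h[2] + 1/5·h[3]
  h[2] = 1 + 3/10·h[0] + 3/10·h[2] + 3/10·h[3]
  h[3] = 1 + 1/5·h[0] + 3/10·h[2] + 1/5·h[3]
Solving the 3×3 linear system over states ≠ 1 gives exactly h = [780/253, 0, 1090/253, 40/11] (h[1] = 0 is the target).

h = [3.0830, 0.0000, 4.3083, 3.6364]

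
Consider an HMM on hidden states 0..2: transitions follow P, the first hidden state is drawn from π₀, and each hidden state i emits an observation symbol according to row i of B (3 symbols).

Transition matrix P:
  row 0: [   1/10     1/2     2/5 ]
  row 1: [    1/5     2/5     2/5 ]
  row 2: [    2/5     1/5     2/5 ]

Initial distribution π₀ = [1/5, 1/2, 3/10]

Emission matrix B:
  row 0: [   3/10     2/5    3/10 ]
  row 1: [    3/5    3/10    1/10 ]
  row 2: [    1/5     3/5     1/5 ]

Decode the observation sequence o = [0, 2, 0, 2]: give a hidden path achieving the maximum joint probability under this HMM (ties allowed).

t=0: δ = [6.000e-02, 3.000e-01, 6.000e-02]  (obs o_0=0)
t=1: δ = [1.800e-02, 1.200e-02, 2.400e-02]  ψ = [1, 1, 1]  (obs o_1=2)
t=2: δ = [2.880e-03, 5.400e-03, 1.920e-03]  ψ = [2, 0, 2]  (obs o_2=0)
t=3: δ = [3.240e-04, 2.160e-04, 4.320e-04]  ψ = [1, 1, 1]  (obs o_3=2)
backtrack: best end state = 2; path = [1, 0, 1, 2]

path = [1, 0, 1, 2]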